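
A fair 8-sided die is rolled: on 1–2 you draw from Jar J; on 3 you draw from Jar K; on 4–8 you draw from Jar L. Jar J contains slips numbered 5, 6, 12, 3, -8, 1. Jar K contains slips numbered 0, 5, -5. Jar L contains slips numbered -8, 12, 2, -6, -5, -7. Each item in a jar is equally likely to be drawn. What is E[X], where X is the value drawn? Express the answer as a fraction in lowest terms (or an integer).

-11/24

E[X | Jar J] = (5 + 6 + 12 + 3 − 8 + 1)/6 = 19/6
E[X | Jar K] = (0 + 5 − 5)/3 = 0
E[X | Jar L] = (-8 + 12 + 2 − 6 − 5 − 7)/6 = -2
E[X] = (1/4)·19/6 + (1/8)·0 + (5/8)·(-2) = -11/24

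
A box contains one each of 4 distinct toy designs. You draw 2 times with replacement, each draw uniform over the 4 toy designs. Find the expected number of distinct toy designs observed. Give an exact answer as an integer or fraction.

7/4

Let Xⱼ=1 if type j appears at least once. P(Xⱼ=1) = 1 − ((4−1)/4)^2 = 7/16.
E[#distinct] = 4·7/16 = 7/4.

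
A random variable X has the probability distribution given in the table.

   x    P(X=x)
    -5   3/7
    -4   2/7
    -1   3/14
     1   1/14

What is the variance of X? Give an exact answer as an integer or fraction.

187/49

E[X] = (3/7)·(-5) + (2/7)·(-4) + (3/14)·(-1) + (1/14)·1 = -24/7
E[X²] = (3/7)·25 + (2/7)·16 + (3/14)·1 + (1/14)·1 = 109/7
Var(X) = 109/7 − (-24/7)² = 187/49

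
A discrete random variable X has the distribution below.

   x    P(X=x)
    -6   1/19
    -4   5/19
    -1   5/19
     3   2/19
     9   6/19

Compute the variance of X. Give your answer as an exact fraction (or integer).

11034/361

E[X] = (1/19)·(-6) + (5/19)·(-4) + (5/19)·(-1) + (2/19)·3 + (6/19)·9 = 29/19
E[X²] = (1/19)·36 + (5/19)·16 + (5/19)·1 + (2/19)·9 + (6/19)·81 = 625/19
Var(X) = 625/19 − (29/19)² = 11034/361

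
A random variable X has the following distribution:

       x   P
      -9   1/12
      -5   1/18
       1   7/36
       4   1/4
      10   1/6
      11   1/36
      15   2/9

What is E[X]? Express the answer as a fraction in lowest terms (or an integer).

E[X] = (1/12)·(-9) + (1/18)·(-5) + (7/36)·1 + (1/4)·4 + (1/6)·10 + (1/36)·11 + (2/9)·15
     = 197/36

197/36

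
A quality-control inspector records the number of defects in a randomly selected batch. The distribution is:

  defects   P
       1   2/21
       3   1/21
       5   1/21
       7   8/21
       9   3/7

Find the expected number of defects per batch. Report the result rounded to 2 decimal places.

7.00

E[X] = (2/21)·1 + (1/21)·3 + (1/21)·5 + (8/21)·7 + (3/7)·9
     = 7 ≈ 7.00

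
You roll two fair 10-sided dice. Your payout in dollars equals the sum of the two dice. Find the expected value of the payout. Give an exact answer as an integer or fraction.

Distribution of the sum of the two dice: 2 w.p. 1/100, 3 w.p. 1/50, 4 w.p. 3/100, 5 w.p. 1/25, 6 w.p. 1/20, 7 w.p. 3/50, …
E[payout] = (1/100)·2 + (1/50)·3 + (3/100)·4 + (1/25)·5 + (1/20)·6 + (3/50)·7 + (7/100)·8 + (2/25)·9 + (9/100)·10 + (1/10)·11 + (9/100)·12 + (2/25)·13 + (7/100)·14 + (3/50)·15 + (1/20)·16 + (1/25)·17 + (3/100)·18 + (1/50)·19 + (1/100)·20 = 11

$11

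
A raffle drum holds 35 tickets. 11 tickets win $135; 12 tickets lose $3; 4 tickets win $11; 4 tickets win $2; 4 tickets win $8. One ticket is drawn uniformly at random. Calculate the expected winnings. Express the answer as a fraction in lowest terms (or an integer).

E[payout] = (11/35)·135 + (12/35)·(-3) + (4/35)·11 + (4/35)·2 + (4/35)·8 = 219/5

219/5 dollars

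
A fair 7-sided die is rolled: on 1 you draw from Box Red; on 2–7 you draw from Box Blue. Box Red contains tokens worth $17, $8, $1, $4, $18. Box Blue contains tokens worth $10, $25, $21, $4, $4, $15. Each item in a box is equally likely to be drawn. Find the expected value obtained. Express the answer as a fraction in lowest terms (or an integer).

443/35 dollars

E[X | Box Red] = (17 + 8 + 1 + 4 + 18)/5 = 48/5
E[X | Box Blue] = (10 + 25 + 21 + 4 + 4 + 15)/6 = 79/6
E[X] = (1/7)·48/5 + (6/7)·79/6 = 443/35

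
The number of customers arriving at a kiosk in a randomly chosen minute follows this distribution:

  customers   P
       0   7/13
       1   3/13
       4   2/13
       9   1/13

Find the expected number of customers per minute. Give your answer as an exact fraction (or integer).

20/13

E[X] = (7/13)·0 + (3/13)·1 + (2/13)·4 + (1/13)·9
     = 20/13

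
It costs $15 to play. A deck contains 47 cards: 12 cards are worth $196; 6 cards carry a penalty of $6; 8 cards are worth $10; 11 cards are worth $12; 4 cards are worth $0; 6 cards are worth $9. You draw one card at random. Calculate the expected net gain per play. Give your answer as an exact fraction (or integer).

E[payout] = (12/47)·196 + (6/47)·(-6) + (8/47)·10 + (11/47)·12 + (4/47)·0 + (6/47)·9 = 2582/47
Expected profit = 2582/47 − 15 = 1877/47

1877/47 dollars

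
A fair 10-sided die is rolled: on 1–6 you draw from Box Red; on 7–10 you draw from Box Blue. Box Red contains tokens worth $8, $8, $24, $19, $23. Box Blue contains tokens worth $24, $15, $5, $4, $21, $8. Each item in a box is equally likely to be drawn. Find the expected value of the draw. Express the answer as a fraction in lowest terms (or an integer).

E[X | Box Red] = (8 + 8 + 24 + 19 + 23)/5 = 82/5
E[X | Box Blue] = (24 + 15 + 5 + 4 + 21 + 8)/6 = 77/6
E[X] = (3/5)·82/5 + (2/5)·77/6 = 1123/75

1123/75 dollars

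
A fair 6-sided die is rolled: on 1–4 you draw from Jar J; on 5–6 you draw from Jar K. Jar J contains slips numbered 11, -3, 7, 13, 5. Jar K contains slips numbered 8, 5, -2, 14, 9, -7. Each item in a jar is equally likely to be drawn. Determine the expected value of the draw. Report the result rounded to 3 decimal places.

5.900

E[X | Jar J] = (11 − 3 + 7 + 13 + 5)/5 = 33/5
E[X | Jar K] = (8 + 5 − 2 + 14 + 9 − 7)/6 = 9/2
E[X] = (2/3)·33/5 + (1/3)·9/2 = 59/10 ≈ 5.900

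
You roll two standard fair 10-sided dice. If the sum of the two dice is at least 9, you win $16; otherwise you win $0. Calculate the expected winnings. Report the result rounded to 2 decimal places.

E[payout] = (7/25)·0 + (18/25)·16 = 288/25
≈ $11.52

$11.52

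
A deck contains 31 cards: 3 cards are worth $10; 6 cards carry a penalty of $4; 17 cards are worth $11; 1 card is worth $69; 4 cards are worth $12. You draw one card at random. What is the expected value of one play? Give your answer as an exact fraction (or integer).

E[payout] = (3/31)·10 + (6/31)·(-4) + (17/31)·11 + (1/31)·69 + (4/31)·12 = 10

$10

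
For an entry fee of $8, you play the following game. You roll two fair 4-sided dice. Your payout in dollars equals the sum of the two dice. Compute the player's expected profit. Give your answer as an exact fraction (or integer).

Distribution of the sum of the two dice: 2 w.p. 1/16, 3 w.p. 1/8, 4 w.p. 3/16, 5 w.p. 1/4, 6 w.p. 3/16, 7 w.p. 1/8, …
E[payout] = (1/16)·2 + (1/8)·3 + (3/16)·4 + (1/4)·5 + (3/16)·6 + (1/8)·7 + (1/16)·8 = 5
Expected profit = 5 − 8 = -3

-$3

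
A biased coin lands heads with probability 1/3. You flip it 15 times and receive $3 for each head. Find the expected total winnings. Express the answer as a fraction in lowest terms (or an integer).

$15

E[#heads] = 15·1/3 = 5 (linearity over flips).
E[winnings] = 3·5 = 15.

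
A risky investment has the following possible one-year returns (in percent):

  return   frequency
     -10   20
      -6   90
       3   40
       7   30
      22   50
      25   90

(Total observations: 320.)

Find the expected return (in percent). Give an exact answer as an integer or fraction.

Total = 320, so P(return=-10) = 20/320, etc.
E[X] = (1/16)·(-10) + (9/32)·(-6) + (1/8)·3 + (3/32)·7 + (5/32)·22 + (9/32)·25
     = 147/16

147/16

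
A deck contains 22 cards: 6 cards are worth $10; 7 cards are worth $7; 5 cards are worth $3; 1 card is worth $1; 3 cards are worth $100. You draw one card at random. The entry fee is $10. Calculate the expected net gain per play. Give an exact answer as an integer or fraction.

205/22 dollars

E[payout] = (6/22)·10 + (7/22)·7 + (5/22)·3 + (1/22)·1 + (3/22)·100 = 425/22
Expected profit = 425/22 − 10 = 205/22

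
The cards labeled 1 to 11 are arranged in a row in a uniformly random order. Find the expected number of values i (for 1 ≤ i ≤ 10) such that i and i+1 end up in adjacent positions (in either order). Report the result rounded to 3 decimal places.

For each i ∈ {1,…,10}, let Xᵢ = 1 if i and i+1 are adjacent. P(Xᵢ=1) = 2·(11−1)!/11! = 2/11.
By linearity, E[ΣXᵢ] = (10)·(2/11) = 20/11.
≈ 1.818

1.818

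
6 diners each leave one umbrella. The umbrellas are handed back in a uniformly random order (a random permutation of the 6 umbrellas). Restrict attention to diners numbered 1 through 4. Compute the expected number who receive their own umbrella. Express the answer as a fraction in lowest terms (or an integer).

2/3

Let Xᵢ = 1 if person i gets their own umbrella. For each i, P(Xᵢ=1) = 1/6.
By linearity of expectation, E[X₁+…+X_4] = 4·(1/6) = 2/3.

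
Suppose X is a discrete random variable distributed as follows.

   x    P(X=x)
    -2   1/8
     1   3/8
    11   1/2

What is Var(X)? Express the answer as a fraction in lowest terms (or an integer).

E[X] = (1/8)·(-2) + (3/8)·1 + (1/2)·11 = 45/8
E[X²] = (1/8)·4 + (3/8)·1 + (1/2)·121 = 491/8
Var(X) = 491/8 − (45/8)² = 1903/64

1903/64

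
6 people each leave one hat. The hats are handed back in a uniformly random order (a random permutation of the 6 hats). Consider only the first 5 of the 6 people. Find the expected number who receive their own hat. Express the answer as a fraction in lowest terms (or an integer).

Let Xᵢ = 1 if person i gets their own hat. For each i, P(Xᵢ=1) = 1/6.
By linearity of expectation, E[X₁+…+X_5] = 5·(1/6) = 5/6.

5/6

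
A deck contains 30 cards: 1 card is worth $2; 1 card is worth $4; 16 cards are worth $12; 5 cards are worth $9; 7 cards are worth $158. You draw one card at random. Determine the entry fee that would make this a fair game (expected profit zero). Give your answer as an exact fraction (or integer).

E[payout] = (1/30)·2 + (1/30)·4 + (16/30)·12 + (5/30)·9 + (7/30)·158 = 1349/30
Fair fee = E[payout] = 1349/30

1349/30 dollars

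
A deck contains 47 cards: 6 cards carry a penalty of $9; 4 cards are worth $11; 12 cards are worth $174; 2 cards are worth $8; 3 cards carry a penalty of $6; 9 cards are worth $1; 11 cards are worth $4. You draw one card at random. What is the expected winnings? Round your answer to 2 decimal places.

$45.30

E[payout] = (6/47)·(-9) + (4/47)·11 + (12/47)·174 + (2/47)·8 + (3/47)·(-6) + (9/47)·1 + (11/47)·4 = 2129/47
≈ $45.30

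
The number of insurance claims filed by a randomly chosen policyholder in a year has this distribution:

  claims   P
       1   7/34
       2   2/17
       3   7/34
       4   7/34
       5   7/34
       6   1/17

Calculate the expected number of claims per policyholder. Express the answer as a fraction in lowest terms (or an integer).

111/34

E[X] = (7/34)·1 + (2/17)·2 + (7/34)·3 + (7/34)·4 + (7/34)·5 + (1/17)·6
     = 111/34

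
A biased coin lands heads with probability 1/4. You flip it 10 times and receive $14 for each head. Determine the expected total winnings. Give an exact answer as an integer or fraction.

$35

E[#heads] = 10·1/4 = 5/2 (linearity over flips).
E[winnings] = 14·5/2 = 35.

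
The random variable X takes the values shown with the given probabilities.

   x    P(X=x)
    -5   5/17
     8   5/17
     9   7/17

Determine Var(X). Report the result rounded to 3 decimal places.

38.478

E[X] = (5/17)·(-5) + (5/17)·8 + (7/17)·9 = 78/17
E[X²] = (5/17)·25 + (5/17)·64 + (7/17)·81 = 1012/17
Var(X) = 1012/17 − (78/17)² = 11120/289 ≈ 38.478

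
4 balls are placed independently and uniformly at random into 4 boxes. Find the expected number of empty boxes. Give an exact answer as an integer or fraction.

Let Xⱼ=1 if box j is empty. P(Xⱼ=1) = ((4-1)/4)^4 = 81/256.
By linearity, E[#empty] = 4·81/256 = 81/64.

81/64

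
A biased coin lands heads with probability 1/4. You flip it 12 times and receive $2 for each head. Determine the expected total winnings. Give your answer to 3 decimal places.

$6.000

E[#heads] = 12·1/4 = 3 (linearity over flips).
E[winnings] = 2·3 = 6.
≈ 6.000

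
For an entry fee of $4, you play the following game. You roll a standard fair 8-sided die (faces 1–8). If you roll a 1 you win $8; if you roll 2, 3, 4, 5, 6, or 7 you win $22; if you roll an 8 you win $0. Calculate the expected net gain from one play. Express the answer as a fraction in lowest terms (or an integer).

27/2 dollars

E[payout] = (1/8)·0 + (1/8)·8 + (3/4)·22 = 35/2
Expected profit = 35/2 − 4 = 27/2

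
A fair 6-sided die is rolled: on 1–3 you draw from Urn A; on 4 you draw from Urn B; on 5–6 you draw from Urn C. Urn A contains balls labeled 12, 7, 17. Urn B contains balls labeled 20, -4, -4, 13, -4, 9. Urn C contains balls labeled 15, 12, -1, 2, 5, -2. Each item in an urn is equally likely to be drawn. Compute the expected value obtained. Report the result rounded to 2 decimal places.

E[X | Urn A] = (12 + 7 + 17)/3 = 12
E[X | Urn B] = (20 − 4 − 4 + 13 − 4 + 9)/6 = 5
E[X | Urn C] = (15 + 12 − 1 + 2 + 5 − 2)/6 = 31/6
E[X] = (1/2)·12 + (1/6)·5 + (1/3)·31/6 = 77/9 ≈ 8.56

8.56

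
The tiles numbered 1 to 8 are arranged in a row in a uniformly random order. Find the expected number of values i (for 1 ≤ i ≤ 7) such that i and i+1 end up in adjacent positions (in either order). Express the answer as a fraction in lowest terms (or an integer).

For each i ∈ {1,…,7}, let Xᵢ = 1 if i and i+1 are adjacent. P(Xᵢ=1) = 2·(8−1)!/8! = 2/8.
By linearity, E[ΣXᵢ] = (7)·(2/8) = 7/4.

7/4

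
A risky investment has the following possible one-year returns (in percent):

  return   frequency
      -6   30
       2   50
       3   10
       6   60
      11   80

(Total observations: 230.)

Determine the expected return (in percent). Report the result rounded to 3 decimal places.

Total = 230, so P(return=-6) = 30/230, etc.
E[X] = (3/23)·(-6) + (5/23)·2 + (1/23)·3 + (6/23)·6 + (8/23)·11
     = 119/23 ≈ 5.174

5.174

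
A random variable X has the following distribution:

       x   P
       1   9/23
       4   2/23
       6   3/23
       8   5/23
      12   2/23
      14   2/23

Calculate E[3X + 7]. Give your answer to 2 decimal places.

23.57

E[3x+7] = (9/23)·10 + (2/23)·19 + (3/23)·25 + (5/23)·31 + (2/23)·43 + (2/23)·49
     = 542/23 ≈ 23.57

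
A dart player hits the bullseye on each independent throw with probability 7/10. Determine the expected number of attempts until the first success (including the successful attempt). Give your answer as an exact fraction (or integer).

10/7

For a geometric distribution, E[trials] = 1/p = 1/(7/10) = 10/7.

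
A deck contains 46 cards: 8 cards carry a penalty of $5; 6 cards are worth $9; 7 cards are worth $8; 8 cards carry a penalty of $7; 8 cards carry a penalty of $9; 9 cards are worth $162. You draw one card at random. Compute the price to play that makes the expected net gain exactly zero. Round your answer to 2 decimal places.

E[payout] = (8/46)·(-5) + (6/46)·9 + (7/46)·8 + (8/46)·(-7) + (8/46)·(-9) + (9/46)·162 = 700/23
Fair fee = E[payout] = 700/23 ≈ $30.43

$30.43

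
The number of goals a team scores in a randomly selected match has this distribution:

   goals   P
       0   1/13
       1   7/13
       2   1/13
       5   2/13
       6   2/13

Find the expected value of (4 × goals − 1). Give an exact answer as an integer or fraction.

E[4x-1] = (1/13)·(-1) + (7/13)·3 + (1/13)·7 + (2/13)·19 + (2/13)·23
     = 111/13

111/13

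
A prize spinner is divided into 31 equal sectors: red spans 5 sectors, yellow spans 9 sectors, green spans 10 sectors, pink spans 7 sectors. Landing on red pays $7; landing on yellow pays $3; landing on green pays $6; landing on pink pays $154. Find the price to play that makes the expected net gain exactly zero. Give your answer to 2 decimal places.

$38.71

E[payout] = (5/31)·7 + (9/31)·3 + (10/31)·6 + (7/31)·154 = 1200/31
Fair fee = E[payout] = 1200/31 ≈ $38.71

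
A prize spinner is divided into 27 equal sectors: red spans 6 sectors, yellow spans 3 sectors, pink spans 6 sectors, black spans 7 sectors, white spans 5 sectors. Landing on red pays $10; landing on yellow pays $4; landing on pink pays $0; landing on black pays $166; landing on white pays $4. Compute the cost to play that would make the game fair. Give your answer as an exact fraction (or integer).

418/9 dollars

E[payout] = (6/27)·10 + (3/27)·4 + (6/27)·0 + (7/27)·166 + (5/27)·4 = 418/9
Fair fee = E[payout] = 418/9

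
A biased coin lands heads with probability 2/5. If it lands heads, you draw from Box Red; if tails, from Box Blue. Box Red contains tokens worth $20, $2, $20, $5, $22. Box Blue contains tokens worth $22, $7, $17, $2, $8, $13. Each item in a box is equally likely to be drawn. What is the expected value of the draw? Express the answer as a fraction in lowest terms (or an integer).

E[X | Box Red] = (20 + 2 + 20 + 5 + 22)/5 = 69/5
E[X | Box Blue] = (22 + 7 + 17 + 2 + 8 + 13)/6 = 23/2
E[X] = (2/5)·69/5 + (3/5)·23/2 = 621/50

621/50 dollars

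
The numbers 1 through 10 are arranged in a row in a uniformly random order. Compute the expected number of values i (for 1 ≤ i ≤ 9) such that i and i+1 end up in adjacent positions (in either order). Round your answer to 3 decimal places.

For each i ∈ {1,…,9}, let Xᵢ = 1 if i and i+1 are adjacent. P(Xᵢ=1) = 2·(10−1)!/10! = 2/10.
By linearity, E[ΣXᵢ] = (9)·(2/10) = 9/5.
≈ 1.800

1.800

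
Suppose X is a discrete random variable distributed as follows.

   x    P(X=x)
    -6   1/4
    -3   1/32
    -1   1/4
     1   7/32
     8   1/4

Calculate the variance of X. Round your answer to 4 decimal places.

25.6094

E[X] = (1/4)·(-6) + (1/32)·(-3) + (1/4)·(-1) + (7/32)·1 + (1/4)·8 = 3/8
E[X²] = (1/4)·36 + (1/32)·9 + (1/4)·1 + (7/32)·1 + (1/4)·64 = 103/4
Var(X) = 103/4 − (3/8)² = 1639/64 ≈ 25.6094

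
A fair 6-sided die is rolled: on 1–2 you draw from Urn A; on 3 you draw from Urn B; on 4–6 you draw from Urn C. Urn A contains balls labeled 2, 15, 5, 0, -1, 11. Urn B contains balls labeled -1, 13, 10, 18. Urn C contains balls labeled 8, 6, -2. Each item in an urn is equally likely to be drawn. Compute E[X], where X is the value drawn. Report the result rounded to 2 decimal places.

E[X | Urn A] = (2 + 15 + 5 + 0 − 1 + 11)/6 = 16/3
E[X | Urn B] = (-1 + 13 + 10 + 18)/4 = 10
E[X | Urn C] = (8 + 6 − 2)/3 = 4
E[X] = (1/3)·16/3 + (1/6)·10 + (1/2)·4 = 49/9 ≈ 5.44

5.44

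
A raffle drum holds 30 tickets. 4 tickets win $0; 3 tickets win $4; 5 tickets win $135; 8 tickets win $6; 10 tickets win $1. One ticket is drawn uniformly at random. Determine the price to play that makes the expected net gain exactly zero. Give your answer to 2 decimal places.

$24.83

E[payout] = (4/30)·0 + (3/30)·4 + (5/30)·135 + (8/30)·6 + (10/30)·1 = 149/6
Fair fee = E[payout] = 149/6 ≈ $24.83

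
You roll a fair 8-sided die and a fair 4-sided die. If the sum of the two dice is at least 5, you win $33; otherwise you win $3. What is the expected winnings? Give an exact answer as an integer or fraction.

E[payout] = (3/16)·3 + (13/16)·33 = 219/8

219/8 dollars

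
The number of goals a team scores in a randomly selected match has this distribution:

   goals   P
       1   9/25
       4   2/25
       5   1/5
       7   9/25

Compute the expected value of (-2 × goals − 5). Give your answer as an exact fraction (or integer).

-67/5

E[-2x-5] = (9/25)·(-7) + (2/25)·(-13) + (1/5)·(-15) + (9/25)·(-19)
     = -67/5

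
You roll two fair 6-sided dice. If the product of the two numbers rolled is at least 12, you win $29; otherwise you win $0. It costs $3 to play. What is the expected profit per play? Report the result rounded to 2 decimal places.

$10.69

E[payout] = (19/36)·0 + (17/36)·29 = 493/36
Expected profit = 493/36 − 3 = 385/36 ≈ $10.69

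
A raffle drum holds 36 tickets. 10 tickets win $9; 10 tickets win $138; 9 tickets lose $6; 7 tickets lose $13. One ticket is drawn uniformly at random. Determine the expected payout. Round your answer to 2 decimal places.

$36.81

E[payout] = (10/36)·9 + (10/36)·138 + (9/36)·(-6) + (7/36)·(-13) = 1325/36
≈ $36.81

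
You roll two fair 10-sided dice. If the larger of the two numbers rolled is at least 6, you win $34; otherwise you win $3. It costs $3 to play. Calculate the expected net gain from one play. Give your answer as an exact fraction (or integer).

93/4 dollars

E[payout] = (1/4)·3 + (3/4)·34 = 105/4
Expected profit = 105/4 − 3 = 93/4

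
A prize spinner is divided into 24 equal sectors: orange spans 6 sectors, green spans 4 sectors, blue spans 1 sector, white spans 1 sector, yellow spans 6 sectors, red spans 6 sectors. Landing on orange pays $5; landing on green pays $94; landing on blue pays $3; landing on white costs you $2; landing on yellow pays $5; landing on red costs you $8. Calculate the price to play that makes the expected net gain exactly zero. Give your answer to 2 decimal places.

E[payout] = (6/24)·5 + (4/24)·94 + (1/24)·3 + (1/24)·(-2) + (6/24)·5 + (6/24)·(-8) = 389/24
Fair fee = E[payout] = 389/24 ≈ $16.21

$16.21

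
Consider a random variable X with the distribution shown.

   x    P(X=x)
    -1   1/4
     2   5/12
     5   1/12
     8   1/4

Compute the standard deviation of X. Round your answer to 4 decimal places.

E[X] = 3, E[X²] = 20
Var(X) = E[X²] − (E[X])² = 20 − 9 = 11
SD(X) = √(11) ≈ 3.3166

3.3166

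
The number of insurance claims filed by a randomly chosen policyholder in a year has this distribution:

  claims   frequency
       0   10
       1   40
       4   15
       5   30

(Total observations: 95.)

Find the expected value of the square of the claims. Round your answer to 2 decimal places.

10.84

Total = 95, so P(claims=0) = 10/95, etc.
E[X²] = (2/19)·0 + (8/19)·1 + (3/19)·16 + (6/19)·25
     = 206/19 ≈ 10.84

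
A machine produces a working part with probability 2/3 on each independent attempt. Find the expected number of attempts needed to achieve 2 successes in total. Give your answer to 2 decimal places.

3.00

By linearity (sum of 2 independent geometric waits), E[trials] = 2/p = 2/(2/3) = 3.
≈ 3.00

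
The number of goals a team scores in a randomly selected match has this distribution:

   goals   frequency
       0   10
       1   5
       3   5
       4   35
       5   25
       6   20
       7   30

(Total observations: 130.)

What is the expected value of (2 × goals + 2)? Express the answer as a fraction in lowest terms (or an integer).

149/13

Total = 130, so P(goals=0) = 10/130, etc.
E[2x+2] = (1/13)·2 + (1/26)·4 + (1/26)·8 + (7/26)·10 + (5/26)·12 + (2/13)·14 + (3/13)·16
     = 149/13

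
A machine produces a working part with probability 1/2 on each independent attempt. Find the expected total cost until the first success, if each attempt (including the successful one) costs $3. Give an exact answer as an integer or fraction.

E[#attempts] = 1/p = 2; E[cost] = 3·2 = 6.

$6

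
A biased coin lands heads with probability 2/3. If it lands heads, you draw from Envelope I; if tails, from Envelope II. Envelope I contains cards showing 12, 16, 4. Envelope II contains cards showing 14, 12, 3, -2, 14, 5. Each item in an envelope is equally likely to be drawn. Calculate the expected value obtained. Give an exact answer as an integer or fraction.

E[X | Envelope I] = (12 + 16 + 4)/3 = 32/3
E[X | Envelope II] = (14 + 12 + 3 − 2 + 14 + 5)/6 = 23/3
E[X] = (2/3)·32/3 + (1/3)·23/3 = 29/3

29/3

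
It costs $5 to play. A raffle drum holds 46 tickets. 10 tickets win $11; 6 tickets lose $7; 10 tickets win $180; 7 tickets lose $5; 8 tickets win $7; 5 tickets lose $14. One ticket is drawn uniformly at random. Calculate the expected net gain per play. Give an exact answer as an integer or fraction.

1589/46 dollars

E[payout] = (10/46)·11 + (6/46)·(-7) + (10/46)·180 + (7/46)·(-5) + (8/46)·7 + (5/46)·(-14) = 1819/46
Expected profit = 1819/46 − 5 = 1589/46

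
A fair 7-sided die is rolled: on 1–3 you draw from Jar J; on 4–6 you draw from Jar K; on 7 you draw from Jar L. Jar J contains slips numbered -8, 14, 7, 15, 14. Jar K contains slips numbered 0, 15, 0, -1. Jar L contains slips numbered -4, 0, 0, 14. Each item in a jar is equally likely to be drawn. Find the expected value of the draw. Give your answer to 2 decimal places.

E[X | Jar J] = (-8 + 14 + 7 + 15 + 14)/5 = 42/5
E[X | Jar K] = (0 + 15 + 0 − 1)/4 = 7/2
E[X | Jar L] = (-4 + 0 + 0 + 14)/4 = 5/2
E[X] = (3/7)·42/5 + (3/7)·7/2 + (1/7)·5/2 = 191/35 ≈ 5.46

5.46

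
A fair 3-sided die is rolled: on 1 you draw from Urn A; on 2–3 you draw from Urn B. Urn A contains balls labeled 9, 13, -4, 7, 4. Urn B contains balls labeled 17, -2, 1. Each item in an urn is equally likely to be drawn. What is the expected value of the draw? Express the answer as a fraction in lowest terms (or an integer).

E[X | Urn A] = (9 + 13 − 4 + 7 + 4)/5 = 29/5
E[X | Urn B] = (17 − 2 + 1)/3 = 16/3
E[X] = (1/3)·29/5 + (2/3)·16/3 = 247/45

247/45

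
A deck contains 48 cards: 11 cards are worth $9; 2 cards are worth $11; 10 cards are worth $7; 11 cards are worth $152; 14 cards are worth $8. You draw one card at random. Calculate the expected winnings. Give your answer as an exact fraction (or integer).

E[payout] = (11/48)·9 + (2/48)·11 + (10/48)·7 + (11/48)·152 + (14/48)·8 = 1975/48

1975/48 dollars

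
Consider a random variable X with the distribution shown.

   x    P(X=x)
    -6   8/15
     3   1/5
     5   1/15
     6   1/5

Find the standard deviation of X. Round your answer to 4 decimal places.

E[X] = -16/15, E[X²] = 448/15
Var(X) = E[X²] − (E[X])² = 448/15 − 256/225 = 6464/225
SD(X) = √(6464/225) ≈ 5.3599

5.3599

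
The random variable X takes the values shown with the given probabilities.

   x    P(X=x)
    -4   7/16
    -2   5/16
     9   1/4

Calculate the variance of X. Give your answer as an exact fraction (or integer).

1823/64

E[X] = (7/16)·(-4) + (5/16)·(-2) + (1/4)·9 = -1/8
E[X²] = (7/16)·16 + (5/16)·4 + (1/4)·81 = 57/2
Var(X) = 57/2 − (-1/8)² = 1823/64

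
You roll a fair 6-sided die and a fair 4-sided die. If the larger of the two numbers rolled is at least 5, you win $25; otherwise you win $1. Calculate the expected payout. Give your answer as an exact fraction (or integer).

$9

E[payout] = (2/3)·1 + (1/3)·25 = 9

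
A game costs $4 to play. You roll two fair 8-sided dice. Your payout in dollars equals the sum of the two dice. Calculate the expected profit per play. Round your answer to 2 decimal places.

$5.00

Distribution of the sum of the two dice: 2 w.p. 1/64, 3 w.p. 1/32, 4 w.p. 3/64, 5 w.p. 1/16, 6 w.p. 5/64, 7 w.p. 3/32, …
E[payout] = (1/64)·2 + (1/32)·3 + (3/64)·4 + (1/16)·5 + (5/64)·6 + (3/32)·7 + (7/64)·8 + (1/8)·9 + (7/64)·10 + (3/32)·11 + (5/64)·12 + (1/16)·13 + (3/64)·14 + (1/32)·15 + (1/64)·16 = 9
Expected profit = 9 − 4 = 5 ≈ $5.00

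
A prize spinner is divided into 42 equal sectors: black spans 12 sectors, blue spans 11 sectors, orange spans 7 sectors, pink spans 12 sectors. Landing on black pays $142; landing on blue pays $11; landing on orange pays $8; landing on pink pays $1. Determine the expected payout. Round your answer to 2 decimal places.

E[payout] = (12/42)·142 + (11/42)·11 + (7/42)·8 + (12/42)·1 = 631/14
≈ $45.07

$45.07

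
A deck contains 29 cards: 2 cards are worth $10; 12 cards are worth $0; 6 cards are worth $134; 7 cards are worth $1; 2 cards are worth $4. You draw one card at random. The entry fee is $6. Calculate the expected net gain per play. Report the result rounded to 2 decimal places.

E[payout] = (2/29)·10 + (12/29)·0 + (6/29)·134 + (7/29)·1 + (2/29)·4 = 839/29
Expected profit = 839/29 − 6 = 665/29 ≈ $22.93

$22.93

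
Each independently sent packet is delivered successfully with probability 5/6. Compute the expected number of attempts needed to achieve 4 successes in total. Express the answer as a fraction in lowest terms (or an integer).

By linearity (sum of 4 independent geometric waits), E[trials] = 4/p = 4/(5/6) = 24/5.

24/5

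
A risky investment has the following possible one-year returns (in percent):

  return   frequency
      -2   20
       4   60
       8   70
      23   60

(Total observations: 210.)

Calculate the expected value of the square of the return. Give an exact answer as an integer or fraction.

1242/7

Total = 210, so P(return=-2) = 20/210, etc.
E[X²] = (2/21)·4 + (2/7)·16 + (1/3)·64 + (2/7)·529
     = 1242/7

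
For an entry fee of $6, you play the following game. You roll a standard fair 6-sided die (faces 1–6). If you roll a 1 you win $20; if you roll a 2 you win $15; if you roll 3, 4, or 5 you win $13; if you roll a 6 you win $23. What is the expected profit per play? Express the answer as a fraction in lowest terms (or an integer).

E[payout] = (1/2)·13 + (1/6)·15 + (1/6)·20 + (1/6)·23 = 97/6
Expected profit = 97/6 − 6 = 61/6

61/6 dollars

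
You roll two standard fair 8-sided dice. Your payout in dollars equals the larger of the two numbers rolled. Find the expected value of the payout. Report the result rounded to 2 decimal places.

Distribution of the larger of the two numbers rolled: 1 w.p. 1/64, 2 w.p. 3/64, 3 w.p. 5/64, 4 w.p. 7/64, 5 w.p. 9/64, 6 w.p. 11/64, …
E[payout] = (1/64)·1 + (3/64)·2 + (5/64)·3 + (7/64)·4 + (9/64)·5 + (11/64)·6 + (13/64)·7 + (15/64)·8 = 93/16
≈ $5.81

$5.81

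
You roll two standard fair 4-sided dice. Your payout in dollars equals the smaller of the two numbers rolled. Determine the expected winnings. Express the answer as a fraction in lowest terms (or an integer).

15/8 dollars

Distribution of the smaller of the two numbers rolled: 1 w.p. 7/16, 2 w.p. 5/16, 3 w.p. 3/16, 4 w.p. 1/16
E[payout] = (7/16)·1 + (5/16)·2 + (3/16)·3 + (1/16)·4 = 15/8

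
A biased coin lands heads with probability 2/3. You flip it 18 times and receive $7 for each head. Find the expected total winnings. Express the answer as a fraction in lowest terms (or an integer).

$84

E[#heads] = 18·2/3 = 12 (linearity over flips).
E[winnings] = 7·12 = 84.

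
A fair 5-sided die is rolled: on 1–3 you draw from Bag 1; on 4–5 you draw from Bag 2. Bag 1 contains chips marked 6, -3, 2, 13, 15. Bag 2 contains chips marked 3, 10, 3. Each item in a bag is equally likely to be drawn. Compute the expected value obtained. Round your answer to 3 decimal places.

E[X | Bag 1] = (6 − 3 + 2 + 13 + 15)/5 = 33/5
E[X | Bag 2] = (3 + 10 + 3)/3 = 16/3
E[X] = (3/5)·33/5 + (2/5)·16/3 = 457/75 ≈ 6.093

6.093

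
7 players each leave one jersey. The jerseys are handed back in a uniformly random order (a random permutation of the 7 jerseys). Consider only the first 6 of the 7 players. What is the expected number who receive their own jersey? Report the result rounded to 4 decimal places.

0.8571

Let Xᵢ = 1 if person i gets their own jersey. For each i, P(Xᵢ=1) = 1/7.
By linearity of expectation, E[X₁+…+X_6] = 6·(1/7) = 6/7.
≈ 0.8571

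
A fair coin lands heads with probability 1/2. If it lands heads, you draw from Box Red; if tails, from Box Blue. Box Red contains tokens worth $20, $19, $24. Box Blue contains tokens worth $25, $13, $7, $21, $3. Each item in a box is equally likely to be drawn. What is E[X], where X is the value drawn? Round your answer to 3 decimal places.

$17.400

E[X | Box Red] = (20 + 19 + 24)/3 = 21
E[X | Box Blue] = (25 + 13 + 7 + 21 + 3)/5 = 69/5
E[X] = (1/2)·21 + (1/2)·69/5 = 87/5 ≈ 17.400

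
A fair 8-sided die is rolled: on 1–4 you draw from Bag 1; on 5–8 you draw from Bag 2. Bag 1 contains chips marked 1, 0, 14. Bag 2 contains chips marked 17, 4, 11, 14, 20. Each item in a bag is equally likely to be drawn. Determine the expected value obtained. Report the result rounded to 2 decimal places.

9.10

E[X | Bag 1] = (1 + 0 + 14)/3 = 5
E[X | Bag 2] = (17 + 4 + 11 + 14 + 20)/5 = 66/5
E[X] = (1/2)·5 + (1/2)·66/5 = 91/10 ≈ 9.10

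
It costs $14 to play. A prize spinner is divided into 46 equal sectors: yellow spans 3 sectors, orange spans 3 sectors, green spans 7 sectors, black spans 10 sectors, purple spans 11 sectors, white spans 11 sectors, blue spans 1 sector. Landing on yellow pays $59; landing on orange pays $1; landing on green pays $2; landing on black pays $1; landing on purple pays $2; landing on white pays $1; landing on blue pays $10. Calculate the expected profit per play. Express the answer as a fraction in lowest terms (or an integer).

E[payout] = (3/46)·59 + (3/46)·1 + (7/46)·2 + (10/46)·1 + (11/46)·2 + (11/46)·1 + (1/46)·10 = 247/46
Expected profit = 247/46 − 14 = -397/46

-397/46 dollars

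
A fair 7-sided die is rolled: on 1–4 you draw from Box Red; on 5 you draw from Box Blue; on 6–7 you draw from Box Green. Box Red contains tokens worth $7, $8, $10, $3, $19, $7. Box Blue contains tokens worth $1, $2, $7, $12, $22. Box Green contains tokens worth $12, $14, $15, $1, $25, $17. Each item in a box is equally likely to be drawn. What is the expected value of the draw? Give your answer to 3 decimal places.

E[X | Box Red] = (7 + 8 + 10 + 3 + 19 + 7)/6 = 9
E[X | Box Blue] = (1 + 2 + 7 + 12 + 22)/5 = 44/5
E[X | Box Green] = (12 + 14 + 15 + 1 + 25 + 17)/6 = 14
E[X] = (4/7)·9 + (1/7)·44/5 + (2/7)·14 = 52/5 ≈ 10.400

$10.400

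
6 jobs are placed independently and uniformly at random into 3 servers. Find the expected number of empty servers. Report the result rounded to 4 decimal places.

0.2634

Let Xⱼ=1 if server j is empty. P(Xⱼ=1) = ((3-1)/3)^6 = 64/729.
By linearity, E[#empty] = 3·64/729 = 64/243.
≈ 0.2634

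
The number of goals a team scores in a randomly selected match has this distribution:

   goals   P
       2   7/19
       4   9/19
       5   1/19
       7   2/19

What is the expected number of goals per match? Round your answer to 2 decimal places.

3.63

E[X] = (7/19)·2 + (9/19)·4 + (1/19)·5 + (2/19)·7
     = 69/19 ≈ 3.63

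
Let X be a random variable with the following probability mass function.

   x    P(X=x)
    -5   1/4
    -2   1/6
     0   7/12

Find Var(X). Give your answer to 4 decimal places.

E[X] = (1/4)·(-5) + (1/6)·(-2) + (7/12)·0 = -19/12
E[X²] = (1/4)·25 + (1/6)·4 + (7/12)·0 = 83/12
Var(X) = 83/12 − (-19/12)² = 635/144 ≈ 4.4097

4.4097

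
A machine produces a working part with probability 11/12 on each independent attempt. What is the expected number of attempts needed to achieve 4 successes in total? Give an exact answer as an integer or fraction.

48/11

By linearity (sum of 4 independent geometric waits), E[trials] = 4/p = 4/(11/12) = 48/11.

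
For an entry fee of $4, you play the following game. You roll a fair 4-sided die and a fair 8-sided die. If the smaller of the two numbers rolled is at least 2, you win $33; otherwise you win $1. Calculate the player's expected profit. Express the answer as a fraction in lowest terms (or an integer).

E[payout] = (11/32)·1 + (21/32)·33 = 22
Expected profit = 22 − 4 = 18

$18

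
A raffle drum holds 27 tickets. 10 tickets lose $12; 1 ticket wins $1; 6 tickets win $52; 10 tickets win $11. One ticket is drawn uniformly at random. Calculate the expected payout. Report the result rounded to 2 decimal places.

E[payout] = (10/27)·(-12) + (1/27)·1 + (6/27)·52 + (10/27)·11 = 101/9
≈ $11.22

$11.22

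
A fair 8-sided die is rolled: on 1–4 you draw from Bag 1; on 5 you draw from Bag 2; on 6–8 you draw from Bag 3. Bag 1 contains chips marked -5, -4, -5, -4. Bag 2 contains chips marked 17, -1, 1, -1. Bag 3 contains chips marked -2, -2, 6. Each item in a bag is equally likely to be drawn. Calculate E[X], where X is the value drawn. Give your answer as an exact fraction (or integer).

-3/2

E[X | Bag 1] = (-5 − 4 − 5 − 4)/4 = -9/2
E[X | Bag 2] = (17 − 1 + 1 − 1)/4 = 4
E[X | Bag 3] = (-2 − 2 + 6)/3 = 2/3
E[X] = (1/2)·(-9/2) + (1/8)·4 + (3/8)·2/3 = -3/2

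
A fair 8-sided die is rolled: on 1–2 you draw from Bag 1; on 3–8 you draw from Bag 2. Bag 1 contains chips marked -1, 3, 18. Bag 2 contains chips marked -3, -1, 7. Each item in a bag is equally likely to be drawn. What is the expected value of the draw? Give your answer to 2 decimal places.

E[X | Bag 1] = (-1 + 3 + 18)/3 = 20/3
E[X | Bag 2] = (-3 − 1 + 7)/3 = 1
E[X] = (1/4)·20/3 + (3/4)·1 = 29/12 ≈ 2.42

2.42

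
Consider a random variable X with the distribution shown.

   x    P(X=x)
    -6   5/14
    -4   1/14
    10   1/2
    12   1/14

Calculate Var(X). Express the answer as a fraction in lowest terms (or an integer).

3064/49

E[X] = (5/14)·(-6) + (1/14)·(-4) + (1/2)·10 + (1/14)·12 = 24/7
E[X²] = (5/14)·36 + (1/14)·16 + (1/2)·100 + (1/14)·144 = 520/7
Var(X) = 520/7 − (24/7)² = 3064/49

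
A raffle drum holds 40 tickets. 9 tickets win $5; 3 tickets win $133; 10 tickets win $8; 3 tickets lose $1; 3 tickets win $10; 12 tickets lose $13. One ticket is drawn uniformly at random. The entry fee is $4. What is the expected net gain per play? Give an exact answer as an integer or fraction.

47/8 dollars

E[payout] = (9/40)·5 + (3/40)·133 + (10/40)·8 + (3/40)·(-1) + (3/40)·10 + (12/40)·(-13) = 79/8
Expected profit = 79/8 − 4 = 47/8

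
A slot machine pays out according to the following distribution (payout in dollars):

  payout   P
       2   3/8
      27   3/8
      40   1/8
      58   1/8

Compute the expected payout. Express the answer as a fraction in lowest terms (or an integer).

185/8 dollars

E[X] = (3/8)·2 + (3/8)·27 + (1/8)·40 + (1/8)·58
     = 185/8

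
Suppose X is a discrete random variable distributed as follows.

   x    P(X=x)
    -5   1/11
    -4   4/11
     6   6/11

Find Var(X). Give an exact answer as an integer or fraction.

3130/121

E[X] = (1/11)·(-5) + (4/11)·(-4) + (6/11)·6 = 15/11
E[X²] = (1/11)·25 + (4/11)·16 + (6/11)·36 = 305/11
Var(X) = 305/11 − (15/11)² = 3130/121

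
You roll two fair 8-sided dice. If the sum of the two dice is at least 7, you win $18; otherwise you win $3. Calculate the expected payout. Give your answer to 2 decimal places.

$14.48

E[payout] = (15/64)·3 + (49/64)·18 = 927/64
≈ $14.48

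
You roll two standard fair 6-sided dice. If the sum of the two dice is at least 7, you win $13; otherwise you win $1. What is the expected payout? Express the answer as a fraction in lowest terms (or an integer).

$8

E[payout] = (5/12)·1 + (7/12)·13 = 8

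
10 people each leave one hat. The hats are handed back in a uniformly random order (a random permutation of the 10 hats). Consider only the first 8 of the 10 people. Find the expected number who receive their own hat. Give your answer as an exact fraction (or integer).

Let Xᵢ = 1 if person i gets their own hat. For each i, P(Xᵢ=1) = 1/10.
By linearity of expectation, E[X₁+…+X_8] = 8·(1/10) = 4/5.

4/5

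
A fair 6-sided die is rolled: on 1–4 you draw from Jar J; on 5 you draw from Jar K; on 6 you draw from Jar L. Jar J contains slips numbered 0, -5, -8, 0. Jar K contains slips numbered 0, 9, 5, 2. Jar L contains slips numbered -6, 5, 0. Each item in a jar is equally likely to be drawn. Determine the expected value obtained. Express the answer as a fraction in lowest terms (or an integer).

-14/9

E[X | Jar J] = (0 − 5 − 8 + 0)/4 = -13/4
E[X | Jar K] = (0 + 9 + 5 + 2)/4 = 4
E[X | Jar L] = (-6 + 5 + 0)/3 = -1/3
E[X] = (2/3)·(-13/4) + (1/6)·4 + (1/6)·(-1/3) = -14/9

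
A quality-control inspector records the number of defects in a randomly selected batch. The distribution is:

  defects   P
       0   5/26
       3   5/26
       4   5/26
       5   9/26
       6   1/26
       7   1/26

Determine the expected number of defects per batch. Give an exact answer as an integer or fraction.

E[X] = (5/26)·0 + (5/26)·3 + (5/26)·4 + (9/26)·5 + (1/26)·6 + (1/26)·7
     = 93/26

93/26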